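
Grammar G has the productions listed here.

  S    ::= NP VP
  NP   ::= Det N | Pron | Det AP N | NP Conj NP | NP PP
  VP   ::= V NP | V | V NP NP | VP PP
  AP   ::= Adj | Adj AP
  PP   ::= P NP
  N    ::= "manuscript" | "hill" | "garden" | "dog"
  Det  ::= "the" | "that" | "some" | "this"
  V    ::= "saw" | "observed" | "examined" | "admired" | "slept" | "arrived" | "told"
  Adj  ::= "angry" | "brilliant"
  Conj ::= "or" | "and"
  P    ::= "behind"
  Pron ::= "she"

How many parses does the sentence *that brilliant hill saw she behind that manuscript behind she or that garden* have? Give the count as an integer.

9

Two of the 9 distinct bracketings:
[S [NP [Det that] [AP [Adj brilliant]] [N hill]] [VP [V saw] [NP [NP [NP [Pron she]] [PP [P behind] [NP [NP [Det that] [N manuscript]] [PP [P behind] [NP [Pron she]]]]]] [Conj or] [NP [Det that] [N garden]]]]]
[S [NP [Det that] [AP [Adj brilliant]] [N hill]] [VP [V saw] [NP [NP [NP [NP [Pron she]] [PP [P behind] [NP [Det that] [N manuscript]]]] [PP [P behind] [NP [Pron she]]]] [Conj or] [NP [Det that] [N garden]]]]]
The trees differ in how a recursive rule is bracketed over the same span.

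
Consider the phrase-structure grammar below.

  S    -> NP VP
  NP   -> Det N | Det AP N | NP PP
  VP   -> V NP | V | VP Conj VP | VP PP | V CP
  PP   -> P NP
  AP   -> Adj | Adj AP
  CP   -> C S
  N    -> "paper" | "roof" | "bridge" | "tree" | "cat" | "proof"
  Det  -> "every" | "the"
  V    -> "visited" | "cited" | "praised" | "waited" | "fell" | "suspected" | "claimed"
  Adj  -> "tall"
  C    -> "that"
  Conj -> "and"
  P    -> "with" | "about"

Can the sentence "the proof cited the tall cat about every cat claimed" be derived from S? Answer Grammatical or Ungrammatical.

Ungrammatical

For S → NP VP, the only prefix that parses as NP is 'the proof', but the remainder 'cited the tall cat about every cat claimed' is not a VP under these rules.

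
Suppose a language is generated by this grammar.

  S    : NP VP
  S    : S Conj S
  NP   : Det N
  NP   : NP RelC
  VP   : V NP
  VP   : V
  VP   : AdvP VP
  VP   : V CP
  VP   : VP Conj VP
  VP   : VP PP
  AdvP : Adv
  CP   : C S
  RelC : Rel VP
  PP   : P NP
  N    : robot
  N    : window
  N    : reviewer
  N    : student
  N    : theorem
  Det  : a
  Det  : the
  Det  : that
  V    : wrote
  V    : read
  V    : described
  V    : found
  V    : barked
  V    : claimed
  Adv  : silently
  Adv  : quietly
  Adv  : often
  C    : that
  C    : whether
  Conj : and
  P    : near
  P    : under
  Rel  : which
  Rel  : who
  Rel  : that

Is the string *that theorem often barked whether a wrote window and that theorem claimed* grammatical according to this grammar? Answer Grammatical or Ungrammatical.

A Det word can never sit immediately before a V word in any string this grammar generates, so the substring 'a wrote' rules out a derivation.

Ungrammatical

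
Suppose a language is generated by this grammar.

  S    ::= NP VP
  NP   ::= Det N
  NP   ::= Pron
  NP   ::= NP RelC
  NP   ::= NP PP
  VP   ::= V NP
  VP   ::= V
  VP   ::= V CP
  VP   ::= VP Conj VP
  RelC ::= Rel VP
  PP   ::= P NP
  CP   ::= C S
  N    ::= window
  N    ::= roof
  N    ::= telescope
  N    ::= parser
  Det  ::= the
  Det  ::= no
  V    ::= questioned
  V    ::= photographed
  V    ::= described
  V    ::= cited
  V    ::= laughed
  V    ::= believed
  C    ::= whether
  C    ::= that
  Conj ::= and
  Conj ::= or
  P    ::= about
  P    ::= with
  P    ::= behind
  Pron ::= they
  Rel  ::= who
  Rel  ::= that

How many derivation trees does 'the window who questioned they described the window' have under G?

1

[S [NP [NP [Det the] [N window]] [RelC [Rel who] [VP [V questioned] [NP [Pron they]]]]] [VP [V described] [NP [Det the] [N window]]]]
No rule offers an alternative attachment or grouping for any span, so this is the only derivation.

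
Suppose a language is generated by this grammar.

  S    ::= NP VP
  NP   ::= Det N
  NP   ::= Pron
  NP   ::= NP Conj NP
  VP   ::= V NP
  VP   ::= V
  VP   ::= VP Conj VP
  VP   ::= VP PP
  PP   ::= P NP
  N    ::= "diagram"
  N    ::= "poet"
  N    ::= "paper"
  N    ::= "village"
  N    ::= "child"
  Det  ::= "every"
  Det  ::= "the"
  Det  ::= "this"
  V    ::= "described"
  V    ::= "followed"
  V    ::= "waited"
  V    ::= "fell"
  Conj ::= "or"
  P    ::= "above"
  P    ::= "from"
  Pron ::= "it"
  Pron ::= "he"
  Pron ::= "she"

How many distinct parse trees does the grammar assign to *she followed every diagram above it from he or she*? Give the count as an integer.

[S [NP [Pron she]] [VP [VP [VP [V followed] [NP [Det every] [N diagram]]] [PP [P above] [NP [Pron it]]]] [PP [P from] [NP [NP [Pron he]] [Conj or] [NP [Pron she]]]]]]
No rule offers an alternative attachment or grouping for any span, so this is the only derivation.

1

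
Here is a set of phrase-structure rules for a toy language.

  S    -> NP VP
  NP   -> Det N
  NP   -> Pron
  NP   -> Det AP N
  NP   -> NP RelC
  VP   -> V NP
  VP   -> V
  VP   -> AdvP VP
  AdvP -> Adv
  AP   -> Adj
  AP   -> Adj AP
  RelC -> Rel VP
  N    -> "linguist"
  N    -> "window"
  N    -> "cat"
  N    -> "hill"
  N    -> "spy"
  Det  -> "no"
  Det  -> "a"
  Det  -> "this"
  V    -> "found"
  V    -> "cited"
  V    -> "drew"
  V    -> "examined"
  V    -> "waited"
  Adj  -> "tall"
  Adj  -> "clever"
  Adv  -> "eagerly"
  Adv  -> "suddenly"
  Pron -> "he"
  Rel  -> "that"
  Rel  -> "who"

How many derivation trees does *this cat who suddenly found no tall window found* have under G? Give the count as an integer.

1

[S [NP [NP [Det this] [N cat]] [RelC [Rel who] [VP [AdvP [Adv suddenly]] [VP [V found] [NP [Det no] [AP [Adj tall]] [N window]]]]]] [VP [V found]]]
No rule offers an alternative attachment or grouping for any span, so this is the only derivation.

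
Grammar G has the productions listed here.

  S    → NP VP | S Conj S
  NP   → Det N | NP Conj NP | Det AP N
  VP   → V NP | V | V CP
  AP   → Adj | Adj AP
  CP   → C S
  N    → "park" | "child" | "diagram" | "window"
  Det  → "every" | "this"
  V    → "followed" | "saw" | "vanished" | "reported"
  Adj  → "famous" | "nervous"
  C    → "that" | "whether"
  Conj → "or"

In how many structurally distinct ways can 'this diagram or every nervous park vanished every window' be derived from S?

1

[S [NP [NP [Det this] [N diagram]] [Conj or] [NP [Det every] [AP [Adj nervous]] [N park]]] [VP [V vanished] [NP [Det every] [N window]]]]
No rule offers an alternative attachment or grouping for any span, so this is the only derivation.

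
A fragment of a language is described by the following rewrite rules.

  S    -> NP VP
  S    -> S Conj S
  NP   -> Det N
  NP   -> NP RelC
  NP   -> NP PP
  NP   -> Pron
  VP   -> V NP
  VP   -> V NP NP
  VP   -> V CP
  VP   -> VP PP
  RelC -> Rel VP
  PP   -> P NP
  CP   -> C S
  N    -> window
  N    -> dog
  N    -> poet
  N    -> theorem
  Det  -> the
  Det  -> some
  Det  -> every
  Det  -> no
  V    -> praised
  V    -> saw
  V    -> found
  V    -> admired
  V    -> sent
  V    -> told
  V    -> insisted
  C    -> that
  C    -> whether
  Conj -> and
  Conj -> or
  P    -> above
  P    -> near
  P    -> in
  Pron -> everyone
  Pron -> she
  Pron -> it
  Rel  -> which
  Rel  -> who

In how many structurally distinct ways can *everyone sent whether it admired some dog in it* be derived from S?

Two of the 3 distinct bracketings:
[S [NP [Pron everyone]] [VP [V sent] [CP [C whether] [S [NP [Pron it]] [VP [V admired] [NP [NP [Det some] [N dog]] [PP [P in] [NP [Pron it]]]]]]]]]
[S [NP [Pron everyone]] [VP [V sent] [CP [C whether] [S [NP [Pron it]] [VP [VP [V admired] [NP [Det some] [N dog]]] [PP [P in] [NP [Pron it]]]]]]]]
The difference turns on whether NP → NP PP is used at the relevant span, versus an alternative expansion of NP.

3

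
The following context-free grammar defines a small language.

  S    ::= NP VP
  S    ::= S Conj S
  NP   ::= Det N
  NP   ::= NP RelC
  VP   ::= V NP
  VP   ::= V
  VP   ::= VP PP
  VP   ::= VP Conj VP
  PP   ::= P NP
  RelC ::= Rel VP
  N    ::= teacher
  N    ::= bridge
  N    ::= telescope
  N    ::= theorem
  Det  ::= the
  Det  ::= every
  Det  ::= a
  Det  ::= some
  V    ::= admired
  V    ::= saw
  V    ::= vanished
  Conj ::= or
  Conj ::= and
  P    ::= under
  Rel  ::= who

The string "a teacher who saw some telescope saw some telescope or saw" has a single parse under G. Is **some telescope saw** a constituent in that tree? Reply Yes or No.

No

[S [NP [NP [Det a] [N teacher]] [RelC [Rel who] [VP [V saw] [NP [Det some] [N telescope]]]]] [VP [VP [V saw] [NP [Det some] [N telescope]]] [Conj or] [VP [V saw]]]]
The smallest constituent containing 'some telescope saw' is the S spanning 'a teacher who saw some telescope saw some telescope or saw'; no single node in the tree dominates exactly the given words.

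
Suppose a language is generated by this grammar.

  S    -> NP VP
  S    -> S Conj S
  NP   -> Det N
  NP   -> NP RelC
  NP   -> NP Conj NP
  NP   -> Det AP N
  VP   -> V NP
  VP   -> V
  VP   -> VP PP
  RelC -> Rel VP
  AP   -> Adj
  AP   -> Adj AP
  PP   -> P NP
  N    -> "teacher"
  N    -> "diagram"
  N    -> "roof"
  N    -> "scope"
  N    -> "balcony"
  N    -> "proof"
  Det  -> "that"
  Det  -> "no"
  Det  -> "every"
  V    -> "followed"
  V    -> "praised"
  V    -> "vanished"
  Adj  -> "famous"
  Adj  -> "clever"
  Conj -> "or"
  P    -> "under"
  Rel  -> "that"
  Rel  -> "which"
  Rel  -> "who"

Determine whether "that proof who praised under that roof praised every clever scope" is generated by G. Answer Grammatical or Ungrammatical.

[S [NP [NP [Det that] [N proof]] [RelC [Rel who] [VP [VP [V praised]] [PP [P under] [NP [Det that] [N roof]]]]]] [VP [V praised] [NP [Det every] [AP [Adj clever]] [N scope]]]]
Every word is introduced by a lexical rule and the phrasal rules combine the resulting categories into a single S.

Grammatical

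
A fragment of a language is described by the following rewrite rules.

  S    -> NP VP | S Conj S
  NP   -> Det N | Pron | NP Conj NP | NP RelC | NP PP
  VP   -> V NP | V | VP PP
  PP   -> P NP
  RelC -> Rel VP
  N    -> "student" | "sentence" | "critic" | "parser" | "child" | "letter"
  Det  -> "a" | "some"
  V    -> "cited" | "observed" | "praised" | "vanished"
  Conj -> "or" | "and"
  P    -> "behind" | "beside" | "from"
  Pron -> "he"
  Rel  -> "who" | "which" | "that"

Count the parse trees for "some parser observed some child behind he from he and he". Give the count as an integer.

Two of the 9 distinct bracketings:
[S [NP [Det some] [N parser]] [VP [V observed] [NP [NP [NP [Det some] [N child]] [PP [P behind] [NP [NP [Pron he]] [PP [P from] [NP [Pron he]]]]]] [Conj and] [NP [Pron he]]]]]
[S [NP [Det some] [N parser]] [VP [V observed] [NP [NP [NP [NP [Det some] [N child]] [PP [P behind] [NP [Pron he]]]] [PP [P from] [NP [Pron he]]]] [Conj and] [NP [Pron he]]]]]
The trees differ in how a recursive rule is bracketed over the same span.

9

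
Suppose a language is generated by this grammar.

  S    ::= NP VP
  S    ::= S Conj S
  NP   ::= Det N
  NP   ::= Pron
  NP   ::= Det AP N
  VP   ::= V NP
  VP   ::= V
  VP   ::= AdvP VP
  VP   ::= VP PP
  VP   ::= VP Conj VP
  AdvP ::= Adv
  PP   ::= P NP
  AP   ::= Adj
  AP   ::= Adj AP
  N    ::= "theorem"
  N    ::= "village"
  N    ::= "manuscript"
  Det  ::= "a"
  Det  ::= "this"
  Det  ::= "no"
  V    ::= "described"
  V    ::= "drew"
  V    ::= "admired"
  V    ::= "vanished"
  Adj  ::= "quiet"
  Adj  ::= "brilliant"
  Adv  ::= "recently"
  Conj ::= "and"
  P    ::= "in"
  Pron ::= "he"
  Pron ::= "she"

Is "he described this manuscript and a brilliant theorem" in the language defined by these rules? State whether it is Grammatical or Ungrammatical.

Ungrammatical

For S → NP VP, the only prefix that parses as NP is 'he', but the remainder 'described this manuscript and a brilliant theorem' is not a VP under these rules. The alternative S rule S → S Conj S likewise has no satisfying split.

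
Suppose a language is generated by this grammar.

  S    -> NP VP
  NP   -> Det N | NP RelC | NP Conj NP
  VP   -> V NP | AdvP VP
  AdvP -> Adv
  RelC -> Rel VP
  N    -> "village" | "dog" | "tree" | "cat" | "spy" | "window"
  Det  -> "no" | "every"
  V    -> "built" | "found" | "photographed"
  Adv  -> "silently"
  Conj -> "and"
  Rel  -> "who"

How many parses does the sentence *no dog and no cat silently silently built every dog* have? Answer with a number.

[S [NP [NP [Det no] [N dog]] [Conj and] [NP [Det no] [N cat]]] [VP [AdvP [Adv silently]] [VP [AdvP [Adv silently]] [VP [V built] [NP [Det every] [N dog]]]]]]
No rule offers an alternative attachment or grouping for any span, so this is the only derivation.

1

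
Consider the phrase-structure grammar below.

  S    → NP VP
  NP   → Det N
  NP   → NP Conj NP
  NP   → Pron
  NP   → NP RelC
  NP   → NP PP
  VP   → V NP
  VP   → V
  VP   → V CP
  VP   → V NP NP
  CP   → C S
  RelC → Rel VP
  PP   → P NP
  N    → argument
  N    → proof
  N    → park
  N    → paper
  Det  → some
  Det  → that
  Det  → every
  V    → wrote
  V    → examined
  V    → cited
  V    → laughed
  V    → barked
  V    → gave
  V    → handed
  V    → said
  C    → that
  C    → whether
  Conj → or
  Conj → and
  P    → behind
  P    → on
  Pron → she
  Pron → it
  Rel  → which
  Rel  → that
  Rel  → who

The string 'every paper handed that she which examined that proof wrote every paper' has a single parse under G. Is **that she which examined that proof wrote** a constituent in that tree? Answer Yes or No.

[S [NP [Det every] [N paper]] [VP [V handed] [CP [C that] [S [NP [NP [Pron she]] [RelC [Rel which] [VP [V examined] [NP [Det that] [N proof]]]]] [VP [V wrote] [NP [Det every] [N paper]]]]]]]
The smallest constituent containing 'that she which examined that proof wrote' is the CP spanning 'that she which examined that proof wrote every paper'; no single node in the tree dominates exactly the given words.

No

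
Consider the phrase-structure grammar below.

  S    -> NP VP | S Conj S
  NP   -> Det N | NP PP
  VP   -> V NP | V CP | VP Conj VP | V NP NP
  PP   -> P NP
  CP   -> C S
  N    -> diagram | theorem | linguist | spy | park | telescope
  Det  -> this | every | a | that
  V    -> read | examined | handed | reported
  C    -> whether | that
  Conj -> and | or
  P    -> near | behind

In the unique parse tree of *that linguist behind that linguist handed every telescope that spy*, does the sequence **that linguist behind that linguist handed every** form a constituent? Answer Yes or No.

[S [NP [NP [Det that] [N linguist]] [PP [P behind] [NP [Det that] [N linguist]]]] [VP [V handed] [NP [Det every] [N telescope]] [NP [Det that] [N spy]]]]
The smallest constituent containing 'that linguist behind that linguist handed every' is the S spanning 'that linguist behind that linguist handed every telescope that spy'; no single node in the tree dominates exactly the given words.

No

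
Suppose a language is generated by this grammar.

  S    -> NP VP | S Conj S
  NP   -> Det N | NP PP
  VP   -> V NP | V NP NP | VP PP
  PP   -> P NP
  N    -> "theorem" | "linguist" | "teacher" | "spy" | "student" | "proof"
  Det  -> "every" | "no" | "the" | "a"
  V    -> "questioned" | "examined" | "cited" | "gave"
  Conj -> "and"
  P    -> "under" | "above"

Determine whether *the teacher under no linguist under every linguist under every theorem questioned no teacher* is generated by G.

Grammatical

S
  NP
    NP
      Det: the
      N: teacher
    PP
      P: under
      NP
        NP
          Det: no
          N: linguist
        PP
          P: under
          NP
            NP
              Det: every
              N: linguist
            PP
              P: under
              NP
                Det: every
                N: theorem
  VP
    V: questioned
    NP
      Det: no
      N: teacher
The bracketing above is licensed at every node by one of the given productions, with S at the root.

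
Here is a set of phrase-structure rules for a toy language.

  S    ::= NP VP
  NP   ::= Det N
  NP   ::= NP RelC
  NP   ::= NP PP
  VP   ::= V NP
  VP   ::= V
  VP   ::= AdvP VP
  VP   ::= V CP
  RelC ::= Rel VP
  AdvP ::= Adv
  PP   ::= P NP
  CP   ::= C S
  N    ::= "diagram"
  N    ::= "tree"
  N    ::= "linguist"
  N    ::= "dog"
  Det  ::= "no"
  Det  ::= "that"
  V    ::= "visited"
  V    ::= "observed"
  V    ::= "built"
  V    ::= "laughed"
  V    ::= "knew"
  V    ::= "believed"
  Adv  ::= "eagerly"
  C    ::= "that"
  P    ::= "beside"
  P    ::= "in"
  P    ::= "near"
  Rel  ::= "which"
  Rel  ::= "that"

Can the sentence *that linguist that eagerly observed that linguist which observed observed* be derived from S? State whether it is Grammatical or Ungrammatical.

[S [NP [NP [Det that] [N linguist]] [RelC [Rel that] [VP [AdvP [Adv eagerly]] [VP [V observed] [NP [NP [Det that] [N linguist]] [RelC [Rel which] [VP [V observed]]]]]]]] [VP [V observed]]]
Every word is introduced by a lexical rule and the phrasal rules combine the resulting categories into a single S.

Grammatical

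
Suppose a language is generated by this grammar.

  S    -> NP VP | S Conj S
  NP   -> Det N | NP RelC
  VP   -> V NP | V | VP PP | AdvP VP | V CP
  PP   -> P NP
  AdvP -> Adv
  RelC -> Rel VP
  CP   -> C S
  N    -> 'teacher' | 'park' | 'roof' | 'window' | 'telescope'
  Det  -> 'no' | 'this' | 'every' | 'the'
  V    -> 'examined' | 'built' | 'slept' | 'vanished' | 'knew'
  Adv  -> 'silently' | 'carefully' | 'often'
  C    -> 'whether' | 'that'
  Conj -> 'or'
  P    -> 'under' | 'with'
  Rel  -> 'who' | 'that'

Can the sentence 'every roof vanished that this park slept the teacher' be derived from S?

[S [NP [Det every] [N roof]] [VP [V vanished] [CP [C that] [S [NP [Det this] [N park]] [VP [V slept] [NP [Det the] [N teacher]]]]]]]
Every word is introduced by a lexical rule and the phrasal rules combine the resulting categories into a single S.

Grammatical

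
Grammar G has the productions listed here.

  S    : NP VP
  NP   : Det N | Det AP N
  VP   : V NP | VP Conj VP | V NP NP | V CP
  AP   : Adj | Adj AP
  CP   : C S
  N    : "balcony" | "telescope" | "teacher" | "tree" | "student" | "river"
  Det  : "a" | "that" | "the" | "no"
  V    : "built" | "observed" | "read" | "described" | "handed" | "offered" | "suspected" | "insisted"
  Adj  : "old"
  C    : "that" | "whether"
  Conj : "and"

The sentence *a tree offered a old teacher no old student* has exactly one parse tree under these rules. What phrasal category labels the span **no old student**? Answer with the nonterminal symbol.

NP

[S [NP [Det a] [N tree]] [VP [V offered] [NP [Det a] [AP [Adj old]] [N teacher]] [NP [Det no] [AP [Adj old]] [N student]]]]
The span 'no old student' is the NP node built by NP → Det AP N.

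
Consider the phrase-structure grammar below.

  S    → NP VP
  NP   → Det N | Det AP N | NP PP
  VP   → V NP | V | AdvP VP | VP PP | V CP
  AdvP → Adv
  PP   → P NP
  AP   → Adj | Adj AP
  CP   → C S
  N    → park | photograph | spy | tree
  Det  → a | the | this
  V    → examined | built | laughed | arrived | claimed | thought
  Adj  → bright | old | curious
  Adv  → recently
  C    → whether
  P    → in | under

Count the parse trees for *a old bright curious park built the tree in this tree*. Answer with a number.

The two bracketings:
[S [NP [Det a] [AP [Adj old] [AP [Adj bright] [AP [Adj curious]]]] [N park]] [VP [V built] [NP [NP [Det the] [N tree]] [PP [P in] [NP [Det this] [N tree]]]]]]
[S [NP [Det a] [AP [Adj old] [AP [Adj bright] [AP [Adj curious]]]] [N park]] [VP [VP [V built] [NP [Det the] [N tree]]] [PP [P in] [NP [Det this] [N tree]]]]]
The difference turns on whether NP → NP PP is used at the relevant span, versus an alternative expansion of NP.

2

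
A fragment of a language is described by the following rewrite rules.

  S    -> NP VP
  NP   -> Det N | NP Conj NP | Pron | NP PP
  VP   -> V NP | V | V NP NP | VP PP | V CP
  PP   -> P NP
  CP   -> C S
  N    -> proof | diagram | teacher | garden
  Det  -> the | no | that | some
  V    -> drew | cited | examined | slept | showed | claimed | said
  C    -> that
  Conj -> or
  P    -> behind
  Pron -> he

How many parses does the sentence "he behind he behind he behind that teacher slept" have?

5

Two of the 5 distinct bracketings:
[S [NP [NP [Pron he]] [PP [P behind] [NP [NP [Pron he]] [PP [P behind] [NP [NP [Pron he]] [PP [P behind] [NP [Det that] [N teacher]]]]]]]] [VP [V slept]]]
[S [NP [NP [Pron he]] [PP [P behind] [NP [NP [NP [Pron he]] [PP [P behind] [NP [Pron he]]]] [PP [P behind] [NP [Det that] [N teacher]]]]]] [VP [V slept]]]
The trees differ in how a recursive rule is bracketed over the same span.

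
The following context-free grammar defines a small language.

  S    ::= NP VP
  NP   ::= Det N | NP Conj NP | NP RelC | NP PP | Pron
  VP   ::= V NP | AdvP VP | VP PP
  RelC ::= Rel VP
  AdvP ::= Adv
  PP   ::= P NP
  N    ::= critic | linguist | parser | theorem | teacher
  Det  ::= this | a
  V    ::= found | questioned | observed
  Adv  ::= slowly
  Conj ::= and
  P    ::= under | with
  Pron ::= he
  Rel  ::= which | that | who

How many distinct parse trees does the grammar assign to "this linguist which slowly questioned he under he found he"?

4

Two of the 4 distinct bracketings:
[S [NP [NP [Det this] [N linguist]] [RelC [Rel which] [VP [AdvP [Adv slowly]] [VP [V questioned] [NP [NP [Pron he]] [PP [P under] [NP [Pron he]]]]]]]] [VP [V found] [NP [Pron he]]]]
[S [NP [NP [Det this] [N linguist]] [RelC [Rel which] [VP [AdvP [Adv slowly]] [VP [VP [V questioned] [NP [Pron he]]] [PP [P under] [NP [Pron he]]]]]]] [VP [V found] [NP [Pron he]]]]
The difference turns on whether NP → NP PP is used at the relevant span, versus an alternative expansion of NP.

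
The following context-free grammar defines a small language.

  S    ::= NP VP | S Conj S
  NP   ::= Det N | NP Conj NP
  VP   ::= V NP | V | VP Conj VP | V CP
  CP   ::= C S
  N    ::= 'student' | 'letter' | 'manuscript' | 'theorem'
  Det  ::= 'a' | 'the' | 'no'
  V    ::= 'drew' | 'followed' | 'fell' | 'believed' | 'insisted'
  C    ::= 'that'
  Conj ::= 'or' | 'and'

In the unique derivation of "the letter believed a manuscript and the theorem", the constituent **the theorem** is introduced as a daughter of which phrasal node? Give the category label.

NP

S
  NP
    Det: the
    N: letter
  VP
    V: believed
    NP
      NP
        Det: a
        N: manuscript
      Conj: and
      NP
        Det: the
        N: theorem
The span 'the theorem' is the NP node built by NP → Det N.
Its mother is the NP built by NP → NP Conj NP.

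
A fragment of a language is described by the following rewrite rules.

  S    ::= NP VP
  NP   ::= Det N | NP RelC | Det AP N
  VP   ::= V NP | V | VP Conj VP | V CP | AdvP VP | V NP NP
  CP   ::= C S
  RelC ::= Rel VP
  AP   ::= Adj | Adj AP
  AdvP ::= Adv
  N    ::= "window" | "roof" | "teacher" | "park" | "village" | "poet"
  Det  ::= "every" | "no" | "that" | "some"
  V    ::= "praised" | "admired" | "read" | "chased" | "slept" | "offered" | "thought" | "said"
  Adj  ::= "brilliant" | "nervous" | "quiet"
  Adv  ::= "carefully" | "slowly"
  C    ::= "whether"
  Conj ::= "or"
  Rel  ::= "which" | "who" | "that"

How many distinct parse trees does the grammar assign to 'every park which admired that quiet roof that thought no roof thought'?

Two of the 3 distinct bracketings:
[S [NP [NP [Det every] [N park]] [RelC [Rel which] [VP [V admired] [NP [NP [Det that] [AP [Adj quiet]] [N roof]] [RelC [Rel that] [VP [V thought] [NP [Det no] [N roof]]]]]]]] [VP [V thought]]]
[S [NP [NP [Det every] [N park]] [RelC [Rel which] [VP [V admired] [NP [NP [Det that] [AP [Adj quiet]] [N roof]] [RelC [Rel that] [VP [V thought]]]] [NP [Det no] [N roof]]]]] [VP [V thought]]]
The difference turns on whether VP → V NP is used at the relevant span, versus an alternative expansion of VP.

3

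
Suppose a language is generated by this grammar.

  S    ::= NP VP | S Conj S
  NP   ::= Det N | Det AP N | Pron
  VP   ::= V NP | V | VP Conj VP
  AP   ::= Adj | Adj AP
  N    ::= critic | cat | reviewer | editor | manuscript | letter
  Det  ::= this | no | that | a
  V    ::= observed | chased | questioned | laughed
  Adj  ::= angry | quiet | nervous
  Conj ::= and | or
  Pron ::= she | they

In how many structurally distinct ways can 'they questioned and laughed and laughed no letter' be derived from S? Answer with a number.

2

The two bracketings:
[S [NP [Pron they]] [VP [VP [V questioned]] [Conj and] [VP [VP [V laughed]] [Conj and] [VP [V laughed] [NP [Det no] [N letter]]]]]]
[S [NP [Pron they]] [VP [VP [VP [V questioned]] [Conj and] [VP [V laughed]]] [Conj and] [VP [V laughed] [NP [Det no] [N letter]]]]]
The trees differ in how a recursive rule is bracketed over the same span.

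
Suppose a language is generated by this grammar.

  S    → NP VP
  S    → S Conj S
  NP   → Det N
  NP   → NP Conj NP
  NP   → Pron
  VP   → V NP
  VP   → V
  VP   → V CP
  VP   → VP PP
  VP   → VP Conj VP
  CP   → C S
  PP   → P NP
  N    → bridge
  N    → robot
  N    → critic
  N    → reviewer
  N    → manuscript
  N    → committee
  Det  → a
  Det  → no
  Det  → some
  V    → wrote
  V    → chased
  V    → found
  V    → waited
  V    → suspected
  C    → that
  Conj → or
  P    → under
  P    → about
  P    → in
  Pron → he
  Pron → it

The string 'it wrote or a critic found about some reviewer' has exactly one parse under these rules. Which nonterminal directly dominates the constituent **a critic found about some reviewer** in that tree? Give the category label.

S

S
  S
    NP
      Pron: it
    VP
      V: wrote
  Conj: or
  S
    NP
      Det: a
      N: critic
    VP
      VP
        V: found
      PP
        P: about
        NP
          Det: some
          N: reviewer
The span 'a critic found about some reviewer' is the S node built by S → NP VP.
Its mother is the S built by S → S Conj S.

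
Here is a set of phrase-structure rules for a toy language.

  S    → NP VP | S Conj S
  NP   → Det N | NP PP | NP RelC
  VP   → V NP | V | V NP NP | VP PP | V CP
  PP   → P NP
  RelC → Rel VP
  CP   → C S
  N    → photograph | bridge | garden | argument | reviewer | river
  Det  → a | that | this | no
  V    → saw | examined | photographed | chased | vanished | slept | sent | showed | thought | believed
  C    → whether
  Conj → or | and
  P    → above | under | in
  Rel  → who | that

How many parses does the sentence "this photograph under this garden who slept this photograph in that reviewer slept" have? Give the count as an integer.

7

Two of the 7 distinct bracketings:
[S [NP [NP [Det this] [N photograph]] [PP [P under] [NP [NP [NP [Det this] [N garden]] [RelC [Rel who] [VP [V slept] [NP [Det this] [N photograph]]]]] [PP [P in] [NP [Det that] [N reviewer]]]]]] [VP [V slept]]]
[S [NP [NP [Det this] [N photograph]] [PP [P under] [NP [NP [Det this] [N garden]] [RelC [Rel who] [VP [V slept] [NP [NP [Det this] [N photograph]] [PP [P in] [NP [Det that] [N reviewer]]]]]]]]] [VP [V slept]]]
The trees differ in how a recursive rule is bracketed over the same span.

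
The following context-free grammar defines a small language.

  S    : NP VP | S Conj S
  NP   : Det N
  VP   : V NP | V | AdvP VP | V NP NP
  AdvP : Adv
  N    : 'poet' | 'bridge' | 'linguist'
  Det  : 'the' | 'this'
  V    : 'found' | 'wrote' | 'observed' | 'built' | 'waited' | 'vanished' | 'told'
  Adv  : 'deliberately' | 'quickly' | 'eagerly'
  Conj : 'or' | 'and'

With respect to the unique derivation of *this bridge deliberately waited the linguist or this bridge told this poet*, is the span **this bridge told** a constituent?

No

[S [S [NP [Det this] [N bridge]] [VP [AdvP [Adv deliberately]] [VP [V waited] [NP [Det the] [N linguist]]]]] [Conj or] [S [NP [Det this] [N bridge]] [VP [V told] [NP [Det this] [N poet]]]]]
The smallest constituent containing 'this bridge told' is the S spanning 'this bridge told this poet'; no single node in the tree dominates exactly the given words.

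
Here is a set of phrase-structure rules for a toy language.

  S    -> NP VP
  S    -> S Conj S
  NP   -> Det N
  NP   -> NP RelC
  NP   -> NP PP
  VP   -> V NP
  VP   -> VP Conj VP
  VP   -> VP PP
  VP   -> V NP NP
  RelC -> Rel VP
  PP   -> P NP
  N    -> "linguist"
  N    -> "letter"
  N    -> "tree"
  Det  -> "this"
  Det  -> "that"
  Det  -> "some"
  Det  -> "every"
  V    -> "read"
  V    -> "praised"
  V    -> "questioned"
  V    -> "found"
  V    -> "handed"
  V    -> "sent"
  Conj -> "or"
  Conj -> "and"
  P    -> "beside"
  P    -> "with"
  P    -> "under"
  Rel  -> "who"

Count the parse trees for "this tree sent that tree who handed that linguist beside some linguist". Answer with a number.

4

Two of the 4 distinct bracketings:
[S [NP [Det this] [N tree]] [VP [V sent] [NP [NP [Det that] [N tree]] [RelC [Rel who] [VP [V handed] [NP [NP [Det that] [N linguist]] [PP [P beside] [NP [Det some] [N linguist]]]]]]]]]
[S [NP [Det this] [N tree]] [VP [V sent] [NP [NP [Det that] [N tree]] [RelC [Rel who] [VP [VP [V handed] [NP [Det that] [N linguist]]] [PP [P beside] [NP [Det some] [N linguist]]]]]]]]
The difference turns on whether NP → NP PP is used at the relevant span, versus an alternative expansion of NP.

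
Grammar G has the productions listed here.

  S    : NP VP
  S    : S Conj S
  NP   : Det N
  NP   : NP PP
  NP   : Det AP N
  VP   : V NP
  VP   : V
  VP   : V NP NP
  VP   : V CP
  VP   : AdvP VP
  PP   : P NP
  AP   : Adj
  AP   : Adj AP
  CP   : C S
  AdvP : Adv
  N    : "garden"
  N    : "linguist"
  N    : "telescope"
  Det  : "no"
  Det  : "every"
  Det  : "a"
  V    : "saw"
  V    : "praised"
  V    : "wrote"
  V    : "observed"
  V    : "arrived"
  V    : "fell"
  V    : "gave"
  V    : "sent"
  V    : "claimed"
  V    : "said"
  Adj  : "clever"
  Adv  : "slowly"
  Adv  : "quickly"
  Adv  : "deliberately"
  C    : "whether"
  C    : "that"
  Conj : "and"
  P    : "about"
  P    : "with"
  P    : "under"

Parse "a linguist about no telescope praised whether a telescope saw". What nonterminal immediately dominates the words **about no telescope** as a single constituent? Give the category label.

[S [NP [NP [Det a] [N linguist]] [PP [P about] [NP [Det no] [N telescope]]]] [VP [V praised] [CP [C whether] [S [NP [Det a] [N telescope]] [VP [V saw]]]]]]
The span 'about no telescope' is the PP node built by PP → P NP.

PP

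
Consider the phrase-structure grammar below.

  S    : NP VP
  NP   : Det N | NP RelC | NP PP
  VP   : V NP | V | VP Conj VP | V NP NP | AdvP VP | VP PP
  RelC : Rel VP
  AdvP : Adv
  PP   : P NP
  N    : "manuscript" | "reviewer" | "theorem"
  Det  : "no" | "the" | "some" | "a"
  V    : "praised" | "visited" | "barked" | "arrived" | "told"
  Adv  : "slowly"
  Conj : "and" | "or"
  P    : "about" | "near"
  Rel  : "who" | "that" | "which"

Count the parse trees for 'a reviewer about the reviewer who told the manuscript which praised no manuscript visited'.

Two of the 7 distinct bracketings:
[S [NP [NP [NP [Det a] [N reviewer]] [PP [P about] [NP [Det the] [N reviewer]]]] [RelC [Rel who] [VP [V told] [NP [NP [Det the] [N manuscript]] [RelC [Rel which] [VP [V praised] [NP [Det no] [N manuscript]]]]]]]] [VP [V visited]]]
[S [NP [NP [NP [Det a] [N reviewer]] [PP [P about] [NP [Det the] [N reviewer]]]] [RelC [Rel who] [VP [V told] [NP [NP [Det the] [N manuscript]] [RelC [Rel which] [VP [V praised]]]] [NP [Det no] [N manuscript]]]]] [VP [V visited]]]
The difference turns on whether VP → V NP is used at the relevant span, versus an alternative expansion of VP.

7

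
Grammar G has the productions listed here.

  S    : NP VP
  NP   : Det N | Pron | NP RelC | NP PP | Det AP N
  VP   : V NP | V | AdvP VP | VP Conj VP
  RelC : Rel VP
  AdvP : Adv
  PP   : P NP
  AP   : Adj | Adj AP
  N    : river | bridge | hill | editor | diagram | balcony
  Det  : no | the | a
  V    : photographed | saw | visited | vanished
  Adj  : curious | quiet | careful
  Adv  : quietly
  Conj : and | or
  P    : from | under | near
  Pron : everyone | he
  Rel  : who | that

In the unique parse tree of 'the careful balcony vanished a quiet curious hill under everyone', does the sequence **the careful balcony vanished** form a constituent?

No

[S [NP [Det the] [AP [Adj careful]] [N balcony]] [VP [V vanished] [NP [NP [Det a] [AP [Adj quiet] [AP [Adj curious]]] [N hill]] [PP [P under] [NP [Pron everyone]]]]]]
The smallest constituent containing 'the careful balcony vanished' is the S spanning 'the careful balcony vanished a quiet curious hill under everyone'; no single node in the tree dominates exactly the given words.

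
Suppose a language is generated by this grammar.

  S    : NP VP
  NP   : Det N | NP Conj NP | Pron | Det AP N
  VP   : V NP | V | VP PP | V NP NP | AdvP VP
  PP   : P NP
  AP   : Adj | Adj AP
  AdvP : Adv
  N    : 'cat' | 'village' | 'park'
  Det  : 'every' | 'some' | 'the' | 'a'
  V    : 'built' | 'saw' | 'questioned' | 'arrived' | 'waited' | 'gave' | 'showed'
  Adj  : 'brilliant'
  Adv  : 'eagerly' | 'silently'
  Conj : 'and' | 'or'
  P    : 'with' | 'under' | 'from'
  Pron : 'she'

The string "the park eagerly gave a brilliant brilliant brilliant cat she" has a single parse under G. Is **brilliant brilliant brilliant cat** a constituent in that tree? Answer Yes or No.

[S [NP [Det the] [N park]] [VP [AdvP [Adv eagerly]] [VP [V gave] [NP [Det a] [AP [Adj brilliant] [AP [Adj brilliant] [AP [Adj brilliant]]]] [N cat]] [NP [Pron she]]]]]
The smallest constituent containing 'brilliant brilliant brilliant cat' is the NP spanning 'a brilliant brilliant brilliant cat'; no single node in the tree dominates exactly the given words.

No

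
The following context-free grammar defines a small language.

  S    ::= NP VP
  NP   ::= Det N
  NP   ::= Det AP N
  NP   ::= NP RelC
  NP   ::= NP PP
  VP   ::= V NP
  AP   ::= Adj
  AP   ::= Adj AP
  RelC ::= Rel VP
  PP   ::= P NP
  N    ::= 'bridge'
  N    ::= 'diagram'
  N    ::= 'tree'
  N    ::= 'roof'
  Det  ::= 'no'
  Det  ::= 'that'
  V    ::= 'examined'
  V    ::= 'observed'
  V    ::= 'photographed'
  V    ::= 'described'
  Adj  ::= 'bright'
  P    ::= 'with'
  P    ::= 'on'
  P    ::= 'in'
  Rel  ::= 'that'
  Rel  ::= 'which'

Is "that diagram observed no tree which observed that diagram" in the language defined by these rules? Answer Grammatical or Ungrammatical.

S
  NP
    Det: that
    N: diagram
  VP
    V: observed
    NP
      NP
        Det: no
        N: tree
      RelC
        Rel: which
        VP
          V: observed
          NP
            Det: that
            N: diagram
The bracketing above is licensed at every node by one of the given productions, with S at the root.

Grammatical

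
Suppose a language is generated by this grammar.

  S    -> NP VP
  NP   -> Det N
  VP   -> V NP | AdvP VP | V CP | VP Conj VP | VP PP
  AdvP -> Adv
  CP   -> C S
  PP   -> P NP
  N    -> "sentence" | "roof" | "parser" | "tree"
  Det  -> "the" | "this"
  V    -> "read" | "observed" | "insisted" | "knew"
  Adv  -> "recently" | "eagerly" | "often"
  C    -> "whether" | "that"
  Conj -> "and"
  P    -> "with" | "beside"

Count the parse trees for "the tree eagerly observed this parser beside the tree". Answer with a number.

The two bracketings:
[S [NP [Det the] [N tree]] [VP [AdvP [Adv eagerly]] [VP [VP [V observed] [NP [Det this] [N parser]]] [PP [P beside] [NP [Det the] [N tree]]]]]]
[S [NP [Det the] [N tree]] [VP [VP [AdvP [Adv eagerly]] [VP [V observed] [NP [Det this] [N parser]]]] [PP [P beside] [NP [Det the] [N tree]]]]]
The trees differ in how a recursive rule is bracketed over the same span.

2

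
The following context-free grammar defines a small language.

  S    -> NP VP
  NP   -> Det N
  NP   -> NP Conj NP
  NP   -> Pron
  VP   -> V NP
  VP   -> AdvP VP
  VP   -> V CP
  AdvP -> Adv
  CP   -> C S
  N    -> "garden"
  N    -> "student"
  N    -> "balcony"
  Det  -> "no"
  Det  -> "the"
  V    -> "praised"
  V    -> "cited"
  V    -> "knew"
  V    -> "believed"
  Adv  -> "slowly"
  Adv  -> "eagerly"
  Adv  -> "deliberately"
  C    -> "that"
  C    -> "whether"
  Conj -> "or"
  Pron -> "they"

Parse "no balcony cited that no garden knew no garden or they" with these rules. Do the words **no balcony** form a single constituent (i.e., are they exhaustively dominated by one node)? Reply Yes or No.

Yes

[S [NP [Det no] [N balcony]] [VP [V cited] [CP [C that] [S [NP [Det no] [N garden]] [VP [V knew] [NP [NP [Det no] [N garden]] [Conj or] [NP [Pron they]]]]]]]]
The words 'no balcony' are exhaustively dominated by a single NP node (built by NP → Det N), so they form a constituent.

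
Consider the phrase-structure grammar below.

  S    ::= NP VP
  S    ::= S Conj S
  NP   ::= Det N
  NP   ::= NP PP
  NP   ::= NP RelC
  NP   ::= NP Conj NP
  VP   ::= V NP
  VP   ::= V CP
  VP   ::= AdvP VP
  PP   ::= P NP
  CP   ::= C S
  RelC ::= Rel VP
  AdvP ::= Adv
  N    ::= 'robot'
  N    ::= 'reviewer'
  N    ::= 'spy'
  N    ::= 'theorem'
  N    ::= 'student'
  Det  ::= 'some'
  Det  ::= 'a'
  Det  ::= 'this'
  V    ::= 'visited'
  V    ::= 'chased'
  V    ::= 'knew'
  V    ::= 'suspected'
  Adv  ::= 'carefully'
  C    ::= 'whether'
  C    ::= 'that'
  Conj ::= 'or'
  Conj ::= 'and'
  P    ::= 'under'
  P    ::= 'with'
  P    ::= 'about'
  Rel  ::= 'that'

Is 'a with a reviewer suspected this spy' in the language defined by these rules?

Ungrammatical

A Det word can never sit immediately before a P word in any string this grammar generates, so the substring 'a with' rules out a derivation.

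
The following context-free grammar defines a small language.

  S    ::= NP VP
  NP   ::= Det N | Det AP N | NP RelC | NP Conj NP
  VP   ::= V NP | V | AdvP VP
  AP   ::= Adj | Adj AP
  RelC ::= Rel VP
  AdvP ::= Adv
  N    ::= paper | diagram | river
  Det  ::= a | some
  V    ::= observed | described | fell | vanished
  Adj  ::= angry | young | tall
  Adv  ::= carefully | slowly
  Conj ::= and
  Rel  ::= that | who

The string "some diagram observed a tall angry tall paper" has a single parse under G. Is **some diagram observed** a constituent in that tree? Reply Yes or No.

[S [NP [Det some] [N diagram]] [VP [V observed] [NP [Det a] [AP [Adj tall] [AP [Adj angry] [AP [Adj tall]]]] [N paper]]]]
The smallest constituent containing 'some diagram observed' is the S spanning 'some diagram observed a tall angry tall paper'; no single node in the tree dominates exactly the given words.

No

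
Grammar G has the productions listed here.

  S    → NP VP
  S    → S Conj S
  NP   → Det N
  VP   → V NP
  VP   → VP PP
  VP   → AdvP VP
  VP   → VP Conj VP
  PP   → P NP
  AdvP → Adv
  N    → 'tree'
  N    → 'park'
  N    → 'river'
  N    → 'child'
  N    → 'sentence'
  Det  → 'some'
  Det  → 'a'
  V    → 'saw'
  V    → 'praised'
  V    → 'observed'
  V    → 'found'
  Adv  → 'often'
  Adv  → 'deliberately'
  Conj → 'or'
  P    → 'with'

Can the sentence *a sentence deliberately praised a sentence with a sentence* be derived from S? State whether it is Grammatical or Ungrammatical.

S
  NP
    Det: a
    N: sentence
  VP
    VP
      AdvP
        Adv: deliberately
      VP
        V: praised
        NP
          Det: a
          N: sentence
    PP
      P: with
      NP
        Det: a
        N: sentence
The bracketing above is licensed at every node by one of the given productions, with S at the root.

Grammatical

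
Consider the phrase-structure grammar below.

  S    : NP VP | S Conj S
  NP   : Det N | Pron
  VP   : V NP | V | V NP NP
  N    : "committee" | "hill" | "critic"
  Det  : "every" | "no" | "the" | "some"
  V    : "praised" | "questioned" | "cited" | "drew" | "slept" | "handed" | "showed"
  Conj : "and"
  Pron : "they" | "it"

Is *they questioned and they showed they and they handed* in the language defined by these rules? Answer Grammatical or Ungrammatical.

Grammatical

[S [S [NP [Pron they]] [VP [V questioned]]] [Conj and] [S [S [NP [Pron they]] [VP [V showed] [NP [Pron they]]]] [Conj and] [S [NP [Pron they]] [VP [V handed]]]]]
Each bracket corresponds to one application of a listed rule, so the string is derivable from S.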